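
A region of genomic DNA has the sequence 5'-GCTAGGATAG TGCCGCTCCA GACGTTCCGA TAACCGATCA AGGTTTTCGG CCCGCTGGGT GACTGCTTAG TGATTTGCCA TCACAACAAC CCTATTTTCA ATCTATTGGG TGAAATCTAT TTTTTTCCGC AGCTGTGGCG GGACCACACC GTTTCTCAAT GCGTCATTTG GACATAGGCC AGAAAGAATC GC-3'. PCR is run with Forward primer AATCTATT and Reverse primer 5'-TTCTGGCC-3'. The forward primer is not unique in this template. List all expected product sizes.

The forward primer AATCTATT matches the top strand at positions 100–107, 114–121.
The reverse primer's reverse complement is GGCCAGAA, matching at positions 177–184.
Each forward site pairs with the reverse site to give a product ending at position 184: sizes 85, 71 bp.

85 bp, 71 bp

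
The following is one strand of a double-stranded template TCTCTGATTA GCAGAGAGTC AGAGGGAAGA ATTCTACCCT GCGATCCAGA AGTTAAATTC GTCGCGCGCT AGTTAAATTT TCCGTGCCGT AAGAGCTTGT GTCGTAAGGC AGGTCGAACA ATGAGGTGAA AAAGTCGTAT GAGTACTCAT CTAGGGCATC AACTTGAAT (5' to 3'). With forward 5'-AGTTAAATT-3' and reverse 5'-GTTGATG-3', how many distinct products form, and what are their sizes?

The forward primer AGTTAAATT matches the top strand at positions 51–59, 71–79.
The reverse primer's reverse complement is CATCAAC, matching at positions 157–163.
Each forward site pairs with the reverse site to give a product ending at position 163: sizes 113, 93 bp.

Two products: 113 bp, 93 bp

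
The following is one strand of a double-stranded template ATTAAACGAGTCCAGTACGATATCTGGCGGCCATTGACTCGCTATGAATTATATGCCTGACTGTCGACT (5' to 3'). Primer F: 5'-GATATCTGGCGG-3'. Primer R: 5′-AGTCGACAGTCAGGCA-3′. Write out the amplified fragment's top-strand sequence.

5'-GATATCTGGCGGCCATTGACTCGCTATGAATTATATGCCTGACTGTCGACT-3'

Scanning the template, GATATCTGGCGG occurs at positions 19–30; this primer anneals to the bottom strand there with its 3' end pointing downstream.
The reverse primer's reverse complement is TGCCTGACTGTCGACT, which matches the template at positions 54–69.
The product is the template from position 19 through 69 (51 bp).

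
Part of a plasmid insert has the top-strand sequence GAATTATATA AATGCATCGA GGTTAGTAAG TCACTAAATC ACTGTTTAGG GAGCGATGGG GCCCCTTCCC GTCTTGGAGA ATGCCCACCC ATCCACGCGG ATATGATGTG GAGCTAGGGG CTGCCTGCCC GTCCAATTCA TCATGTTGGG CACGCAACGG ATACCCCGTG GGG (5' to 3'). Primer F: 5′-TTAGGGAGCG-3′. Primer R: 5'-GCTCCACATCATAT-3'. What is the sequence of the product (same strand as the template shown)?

Forward primer TTAGGGAGCG is found on the top strand at positions 46–55.
Reverse complement of the reverse primer: ATATGATGTGGAGC. This occurs on the top strand at positions 101–114.
The product is the template from position 46 through 114 (69 bp).

5'-TTAGGGAGCGATGGGGCCCCTTCCCGTCTTGGAGAATGCCCACCCATCCACGCGGATATGATGTGGAGC-3'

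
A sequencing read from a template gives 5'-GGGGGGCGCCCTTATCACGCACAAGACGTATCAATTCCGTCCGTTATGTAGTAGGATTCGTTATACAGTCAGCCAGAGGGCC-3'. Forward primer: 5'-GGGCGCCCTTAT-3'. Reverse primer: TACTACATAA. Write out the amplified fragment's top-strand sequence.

5'-GGGCGCCCTTATCACGCACAAGACGTATCAATTCCGTCCGTTATGTAGTA-3'

Scanning the template, GGGCGCCCTTAT occurs at positions 4–15; this primer anneals to the bottom strand there with its 3' end pointing downstream.
Taking the reverse complement of TACTACATAA gives TTATGTAGTA, found at positions 44–53 on the template; the primer anneals here to the top strand with its 3' end pointing upstream.
The product is the template from position 4 through 53 (50 bp).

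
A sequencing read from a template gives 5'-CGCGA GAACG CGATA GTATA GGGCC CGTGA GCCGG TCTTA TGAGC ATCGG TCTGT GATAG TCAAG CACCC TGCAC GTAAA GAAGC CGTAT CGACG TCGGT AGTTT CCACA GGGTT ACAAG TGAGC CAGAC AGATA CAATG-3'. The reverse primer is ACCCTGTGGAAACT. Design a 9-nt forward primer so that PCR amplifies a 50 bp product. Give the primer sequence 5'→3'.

The reverse primer's reverse complement AGTTTCCACAGGGT matches the template at positions 101–114, so the product ends at position 114.
A 50 bp product then starts at position 114 − 50 + 1 = 65.
The forward primer is identical to the top strand there: GCACCCTGC.

5'-GCACCCTGC-3'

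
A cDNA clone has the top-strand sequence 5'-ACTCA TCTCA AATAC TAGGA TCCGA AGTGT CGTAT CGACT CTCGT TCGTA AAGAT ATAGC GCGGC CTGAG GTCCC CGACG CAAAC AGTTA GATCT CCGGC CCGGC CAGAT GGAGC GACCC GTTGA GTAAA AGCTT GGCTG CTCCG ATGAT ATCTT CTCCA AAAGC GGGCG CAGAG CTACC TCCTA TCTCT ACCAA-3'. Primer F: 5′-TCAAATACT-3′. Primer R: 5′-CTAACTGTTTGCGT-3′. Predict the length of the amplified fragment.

The forward primer matches the template at positions 8–16.
Taking the reverse complement of CTAACTGTTTGCGT gives ACGCAAACAGTTAG, found at positions 78–91 on the template; the primer anneals here to the top strand with its 3' end pointing upstream.
Amplicon spans positions 8–91: 84 bp.

84 bp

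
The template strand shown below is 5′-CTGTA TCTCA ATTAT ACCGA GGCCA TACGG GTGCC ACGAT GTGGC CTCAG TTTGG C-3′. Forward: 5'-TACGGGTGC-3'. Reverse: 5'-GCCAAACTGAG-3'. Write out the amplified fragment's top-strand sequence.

The forward primer matches the template at positions 26–34.
The reverse primer's reverse complement is CTCAGTTTGGC, which matches the template at positions 46–56.
The product is the template from position 26 through 56 (31 bp).

5'-TACGGGTGCCACGATGTGGCCTCAGTTTGGC-3'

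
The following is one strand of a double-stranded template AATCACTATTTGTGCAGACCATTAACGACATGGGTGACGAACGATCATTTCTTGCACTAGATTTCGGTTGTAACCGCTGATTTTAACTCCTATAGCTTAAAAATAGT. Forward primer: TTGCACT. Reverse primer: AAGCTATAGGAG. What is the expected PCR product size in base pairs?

The forward primer matches the template at positions 52–58.
Taking the reverse complement of AAGCTATAGGAG gives CTCCTATAGCTT, found at positions 87–98 on the template; the primer anneals here to the top strand with its 3' end pointing upstream.
The product runs from position 52 to position 98, so its length is 98 − 52 + 1 = 47 bp.

47 bp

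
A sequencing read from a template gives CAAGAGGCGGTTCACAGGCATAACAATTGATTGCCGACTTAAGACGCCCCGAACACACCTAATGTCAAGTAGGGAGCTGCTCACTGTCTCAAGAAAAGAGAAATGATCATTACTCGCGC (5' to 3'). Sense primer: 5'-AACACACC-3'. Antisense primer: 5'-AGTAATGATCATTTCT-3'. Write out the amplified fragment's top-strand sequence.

5'-AACACACCTAATGTCAAGTAGGGAGCTGCTCACTGTCTCAAGAAAAGAGAAATGATCATTACT-3'

Scanning the template, AACACACC occurs at positions 52–59; this primer anneals to the bottom strand there with its 3' end pointing downstream.
Taking the reverse complement of AGTAATGATCATTTCT gives AGAAATGATCATTACT, found at positions 99–114 on the template; the primer anneals here to the top strand with its 3' end pointing upstream.
The product is the template from position 52 through 114 (63 bp).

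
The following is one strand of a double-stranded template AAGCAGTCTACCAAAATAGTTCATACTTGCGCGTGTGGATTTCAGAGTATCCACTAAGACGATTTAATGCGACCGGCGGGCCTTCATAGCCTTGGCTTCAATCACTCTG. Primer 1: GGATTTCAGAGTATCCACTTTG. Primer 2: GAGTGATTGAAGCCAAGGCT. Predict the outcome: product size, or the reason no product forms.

No product — primer 1 has no binding site in the template.

Primer 1 (GGATTTCAGAGTATCCACTTTG) does not match the top strand, and its reverse complement CAAAGTGGATACTCTGAAATCC does not match either.
With no annealing site for primer 1, no amplification occurs.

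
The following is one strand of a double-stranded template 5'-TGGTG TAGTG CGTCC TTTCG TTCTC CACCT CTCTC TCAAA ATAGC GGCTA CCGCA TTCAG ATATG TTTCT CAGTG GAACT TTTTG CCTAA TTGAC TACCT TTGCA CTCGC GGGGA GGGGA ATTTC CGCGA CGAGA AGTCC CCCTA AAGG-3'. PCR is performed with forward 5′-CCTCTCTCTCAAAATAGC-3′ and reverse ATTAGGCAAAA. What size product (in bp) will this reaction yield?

Forward primer CCTCTCTCTCAAAATAGC is found on the top strand at positions 28–45.
The reverse primer's reverse complement is TTTTGCCTAAT, which matches the template at positions 81–91.
The product runs from position 28 to position 91, so its length is 91 − 28 + 1 = 64 bp.

64 bp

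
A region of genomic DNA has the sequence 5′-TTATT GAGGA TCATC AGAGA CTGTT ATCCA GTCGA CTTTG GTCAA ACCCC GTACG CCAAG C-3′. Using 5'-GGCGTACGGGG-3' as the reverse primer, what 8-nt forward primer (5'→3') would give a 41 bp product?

5'-GAGACTGT-3'

The reverse primer's reverse complement CCCCGTACGCC matches the template at positions 47–57, so the product ends at position 57.
A 41 bp product then starts at position 57 − 41 + 1 = 17.
The forward primer is identical to the top strand there: GAGACTGT.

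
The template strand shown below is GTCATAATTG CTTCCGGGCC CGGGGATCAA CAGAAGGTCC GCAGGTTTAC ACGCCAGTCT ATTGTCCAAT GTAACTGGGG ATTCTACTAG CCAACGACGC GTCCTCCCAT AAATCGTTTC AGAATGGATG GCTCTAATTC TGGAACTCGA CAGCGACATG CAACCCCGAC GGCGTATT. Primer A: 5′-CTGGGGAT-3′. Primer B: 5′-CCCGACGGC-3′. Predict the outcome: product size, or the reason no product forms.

Primer A (CTGGGGAT) matches the top strand at positions 75–82 (3' end points downstream).
Primer B (CCCGACGGC) also matches the top strand directly, at positions 165–173 — its reverse complement GCCGTCGGG is not present.
Both primers anneal to the bottom strand with 3' ends pointing the same way, so neither can prime synthesis back toward the other.

No product — both primers anneal to the same strand and extend in the same direction.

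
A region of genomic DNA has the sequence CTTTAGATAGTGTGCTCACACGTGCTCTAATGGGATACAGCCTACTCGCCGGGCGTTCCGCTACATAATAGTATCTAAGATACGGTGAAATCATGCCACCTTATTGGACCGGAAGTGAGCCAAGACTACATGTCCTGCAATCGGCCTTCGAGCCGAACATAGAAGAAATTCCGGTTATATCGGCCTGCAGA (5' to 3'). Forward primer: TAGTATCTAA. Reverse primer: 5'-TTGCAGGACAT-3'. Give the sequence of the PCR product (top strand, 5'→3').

Scanning the template, TAGTATCTAA occurs at positions 69–78; this primer anneals to the bottom strand there with its 3' end pointing downstream.
Reverse complement of the reverse primer: ATGTCCTGCAA. This occurs on the top strand at positions 130–140.
The product is the template from position 69 through 140 (72 bp).

5'-TAGTATCTAAGATACGGTGAAATCATGCCACCTTATTGGACCGGAAGTGAGCCAAGACTACATGTCCTGCAA-3'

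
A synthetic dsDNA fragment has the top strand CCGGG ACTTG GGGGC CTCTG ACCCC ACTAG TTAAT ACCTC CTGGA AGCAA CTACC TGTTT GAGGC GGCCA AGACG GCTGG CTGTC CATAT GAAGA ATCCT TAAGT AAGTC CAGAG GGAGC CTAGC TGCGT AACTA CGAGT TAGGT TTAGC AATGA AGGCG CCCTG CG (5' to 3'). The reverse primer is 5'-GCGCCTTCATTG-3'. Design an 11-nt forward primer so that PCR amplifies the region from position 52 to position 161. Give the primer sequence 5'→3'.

5'-TACCTGTTTGA-3'

The reverse primer's reverse complement CAATGAAGGCGC matches the template at positions 150–161; the product starts at position 52.
The forward primer is identical to the top strand over positions 52–62: TACCTGTTTGA.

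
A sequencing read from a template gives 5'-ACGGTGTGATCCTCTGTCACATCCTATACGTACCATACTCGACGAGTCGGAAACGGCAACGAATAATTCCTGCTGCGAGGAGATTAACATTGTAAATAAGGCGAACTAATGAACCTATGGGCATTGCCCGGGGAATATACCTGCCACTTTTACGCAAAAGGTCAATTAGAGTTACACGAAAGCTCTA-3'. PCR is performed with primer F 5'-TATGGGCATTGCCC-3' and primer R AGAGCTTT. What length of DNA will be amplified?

71 bp

The forward primer matches the template at positions 116–129.
The reverse primer's reverse complement is AAAGCTCT, which matches the template at positions 179–186.
Amplicon spans positions 116–186: 71 bp.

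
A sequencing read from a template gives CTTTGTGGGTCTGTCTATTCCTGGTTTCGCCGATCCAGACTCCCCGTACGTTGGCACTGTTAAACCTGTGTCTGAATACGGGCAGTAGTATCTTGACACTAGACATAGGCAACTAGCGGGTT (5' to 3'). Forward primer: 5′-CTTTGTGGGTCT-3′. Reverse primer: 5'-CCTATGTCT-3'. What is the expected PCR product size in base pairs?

The forward primer matches the template at positions 1–12.
Reverse complement of the reverse primer: AGACATAGG. This occurs on the top strand at positions 101–109.
The product runs from position 1 to position 109, so its length is 109 − 1 + 1 = 109 bp.

109 bp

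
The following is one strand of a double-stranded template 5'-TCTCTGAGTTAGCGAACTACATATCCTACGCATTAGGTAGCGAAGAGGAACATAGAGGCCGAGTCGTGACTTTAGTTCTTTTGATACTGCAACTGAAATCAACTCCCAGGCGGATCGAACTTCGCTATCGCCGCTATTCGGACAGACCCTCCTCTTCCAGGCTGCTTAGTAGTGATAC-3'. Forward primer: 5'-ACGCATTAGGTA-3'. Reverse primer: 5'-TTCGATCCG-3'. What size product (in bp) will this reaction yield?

Forward primer ACGCATTAGGTA is found on the top strand at positions 28–39.
The reverse primer's reverse complement is CGGATCGAA, which matches the template at positions 111–119.
Product length = (reverse-primer end) − (forward-primer start) + 1 = 119 − 28 + 1 = 92 bp.

92 bp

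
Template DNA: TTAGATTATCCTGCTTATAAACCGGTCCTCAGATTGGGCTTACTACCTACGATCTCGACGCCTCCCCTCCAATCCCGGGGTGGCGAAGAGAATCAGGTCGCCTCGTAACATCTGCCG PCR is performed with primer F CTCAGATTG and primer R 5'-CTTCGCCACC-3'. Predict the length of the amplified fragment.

61 bp

Scanning the template, CTCAGATTG occurs at positions 28–36; this primer anneals to the bottom strand there with its 3' end pointing downstream.
Taking the reverse complement of CTTCGCCACC gives GGTGGCGAAG, found at positions 79–88 on the template; the primer anneals here to the top strand with its 3' end pointing upstream.
Product length = (reverse-primer end) − (forward-primer start) + 1 = 88 − 28 + 1 = 61 bp.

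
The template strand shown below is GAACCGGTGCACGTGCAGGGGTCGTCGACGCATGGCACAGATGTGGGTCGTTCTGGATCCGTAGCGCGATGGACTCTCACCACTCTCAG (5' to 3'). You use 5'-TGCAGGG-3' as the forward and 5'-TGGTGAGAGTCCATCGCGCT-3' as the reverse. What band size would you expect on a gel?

69 bp

The forward primer matches the template at positions 14–20.
Reverse complement of the reverse primer: AGCGCGATGGACTCTCACCA. This occurs on the top strand at positions 63–82.
Product length = (reverse-primer end) − (forward-primer start) + 1 = 82 − 14 + 1 = 69 bp.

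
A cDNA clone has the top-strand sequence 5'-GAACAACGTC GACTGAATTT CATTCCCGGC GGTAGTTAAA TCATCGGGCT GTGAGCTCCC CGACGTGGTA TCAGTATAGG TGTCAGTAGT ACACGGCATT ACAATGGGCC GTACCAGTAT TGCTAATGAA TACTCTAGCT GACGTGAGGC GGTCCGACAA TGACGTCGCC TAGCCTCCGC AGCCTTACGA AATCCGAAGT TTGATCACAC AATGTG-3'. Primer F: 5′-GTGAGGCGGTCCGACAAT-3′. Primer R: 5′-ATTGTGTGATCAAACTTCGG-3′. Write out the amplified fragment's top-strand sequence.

5'-GTGAGGCGGTCCGACAATGACGTCGCCTAGCCTCCGCAGCCTTACGAAATCCGAAGTTTGATCACACAAT-3'

Forward primer GTGAGGCGGTCCGACAAT is found on the top strand at positions 144–161.
Taking the reverse complement of ATTGTGTGATCAAACTTCGG gives CCGAAGTTTGATCACACAAT, found at positions 194–213 on the template; the primer anneals here to the top strand with its 3' end pointing upstream.
The product is the template from position 144 through 213 (70 bp).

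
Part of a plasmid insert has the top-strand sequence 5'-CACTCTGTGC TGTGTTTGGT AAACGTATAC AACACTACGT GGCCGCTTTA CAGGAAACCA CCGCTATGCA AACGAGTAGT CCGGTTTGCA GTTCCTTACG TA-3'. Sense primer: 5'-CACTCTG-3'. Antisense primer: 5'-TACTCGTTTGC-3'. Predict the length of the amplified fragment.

78 bp

Forward primer CACTCTG is found on the top strand at positions 1–7.
The reverse primer's reverse complement is GCAAACGAGTA, which matches the template at positions 68–78.
Amplicon spans positions 1–78: 78 bp.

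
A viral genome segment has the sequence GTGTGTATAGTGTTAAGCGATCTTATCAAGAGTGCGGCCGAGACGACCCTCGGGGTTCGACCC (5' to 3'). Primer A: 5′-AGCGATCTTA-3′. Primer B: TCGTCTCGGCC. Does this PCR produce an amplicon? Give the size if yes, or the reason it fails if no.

Yes — a 31 bp product.

Primer A (AGCGATCTTA) matches the top strand at positions 16–25; it acts as a forward primer.
Primer B's reverse complement is GGCCGAGACGA, matching the top strand at positions 36–46; it acts as a reverse primer.
The 3' ends face each other across positions 16–46, giving a 31 bp product.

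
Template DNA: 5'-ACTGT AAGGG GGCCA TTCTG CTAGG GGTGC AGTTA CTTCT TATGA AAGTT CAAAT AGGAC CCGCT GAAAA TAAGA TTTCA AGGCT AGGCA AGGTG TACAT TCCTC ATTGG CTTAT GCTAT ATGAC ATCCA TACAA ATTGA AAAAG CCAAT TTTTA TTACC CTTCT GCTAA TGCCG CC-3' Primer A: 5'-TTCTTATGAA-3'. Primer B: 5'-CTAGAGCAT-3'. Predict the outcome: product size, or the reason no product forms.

No product — primer B has no binding site in the template.

Primer B (CTAGAGCAT) does not match the top strand, and its reverse complement ATGCTCTAG does not match either.
With no annealing site for primer B, no amplification occurs.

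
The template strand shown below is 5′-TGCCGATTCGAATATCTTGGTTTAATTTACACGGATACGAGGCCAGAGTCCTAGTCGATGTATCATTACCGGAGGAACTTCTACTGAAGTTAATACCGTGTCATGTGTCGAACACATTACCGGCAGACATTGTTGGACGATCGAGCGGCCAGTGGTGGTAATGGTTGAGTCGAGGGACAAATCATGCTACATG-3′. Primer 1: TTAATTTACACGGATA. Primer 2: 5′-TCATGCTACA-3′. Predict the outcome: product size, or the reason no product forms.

Primer 1 (TTAATTTACACGGATA) matches the top strand at positions 22–37 (3' end points downstream).
Primer 2 (TCATGCTACA) also matches the top strand directly, at positions 182–191 — its reverse complement TGTAGCATGA is not present.
Both primers anneal to the bottom strand with 3' ends pointing the same way, so neither can prime synthesis back toward the other.

No product — both primers anneal to the same strand and extend in the same direction.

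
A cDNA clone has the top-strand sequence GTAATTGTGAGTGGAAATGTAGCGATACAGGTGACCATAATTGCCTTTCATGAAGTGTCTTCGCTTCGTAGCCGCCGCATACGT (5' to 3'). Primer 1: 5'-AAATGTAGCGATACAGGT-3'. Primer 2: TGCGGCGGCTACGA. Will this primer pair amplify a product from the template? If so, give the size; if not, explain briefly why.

Yes — a 65 bp product.

Primer 1 (AAATGTAGCGATACAGGT) matches the top strand at positions 15–32; it acts as a forward primer.
Primer 2's reverse complement is TCGTAGCCGCCGCA, matching the top strand at positions 66–79; it acts as a reverse primer.
The 3' ends face each other across positions 15–79, giving a 65 bp product.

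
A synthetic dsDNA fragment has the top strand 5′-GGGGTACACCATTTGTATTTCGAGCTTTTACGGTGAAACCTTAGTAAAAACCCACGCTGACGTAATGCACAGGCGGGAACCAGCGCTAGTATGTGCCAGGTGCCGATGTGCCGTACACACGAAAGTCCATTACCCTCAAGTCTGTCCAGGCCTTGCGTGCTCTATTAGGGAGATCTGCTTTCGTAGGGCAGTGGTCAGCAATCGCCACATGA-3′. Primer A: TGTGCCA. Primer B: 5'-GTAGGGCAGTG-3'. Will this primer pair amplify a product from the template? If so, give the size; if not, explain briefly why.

No product — both primers anneal to the same strand and extend in the same direction.

Primer A (TGTGCCA) matches the top strand at positions 92–98 (3' end points downstream).
Primer B (GTAGGGCAGTG) also matches the top strand directly, at positions 183–193 — its reverse complement CACTGCCCTAC is not present.
Both primers anneal to the bottom strand with 3' ends pointing the same way, so neither can prime synthesis back toward the other.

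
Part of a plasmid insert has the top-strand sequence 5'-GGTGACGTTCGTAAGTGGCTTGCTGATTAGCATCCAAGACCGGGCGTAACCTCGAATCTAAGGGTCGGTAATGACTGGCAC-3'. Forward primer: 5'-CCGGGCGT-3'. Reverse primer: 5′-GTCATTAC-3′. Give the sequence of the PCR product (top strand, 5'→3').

5'-CCGGGCGTAACCTCGAATCTAAGGGTCGGTAATGAC-3'

Forward primer CCGGGCGT is found on the top strand at positions 40–47.
Reverse complement of the reverse primer: GTAATGAC. This occurs on the top strand at positions 68–75.
The product is the template from position 40 through 75 (36 bp).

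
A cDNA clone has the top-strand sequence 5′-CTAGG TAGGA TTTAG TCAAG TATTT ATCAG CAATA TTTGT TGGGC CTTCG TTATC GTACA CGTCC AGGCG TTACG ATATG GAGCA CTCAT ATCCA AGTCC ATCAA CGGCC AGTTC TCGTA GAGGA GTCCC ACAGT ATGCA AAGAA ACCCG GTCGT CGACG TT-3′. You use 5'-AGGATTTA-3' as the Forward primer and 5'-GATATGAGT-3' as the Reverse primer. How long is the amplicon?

Scanning the template, AGGATTTA occurs at positions 7–14; this primer anneals to the bottom strand there with its 3' end pointing downstream.
Taking the reverse complement of GATATGAGT gives ACTCATATC, found at positions 85–93 on the template; the primer anneals here to the top strand with its 3' end pointing upstream.
Product length = (reverse-primer end) − (forward-primer start) + 1 = 93 − 7 + 1 = 87 bp.

87 bp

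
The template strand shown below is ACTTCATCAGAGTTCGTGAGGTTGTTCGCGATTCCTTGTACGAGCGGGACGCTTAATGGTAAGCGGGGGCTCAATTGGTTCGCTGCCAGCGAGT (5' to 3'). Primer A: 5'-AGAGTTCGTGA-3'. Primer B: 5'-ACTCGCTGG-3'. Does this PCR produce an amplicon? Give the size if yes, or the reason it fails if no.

Yes — an 86 bp product.

Primer A (AGAGTTCGTGA) matches the top strand at positions 9–19; it acts as a forward primer.
Primer B's reverse complement is CCAGCGAGT, matching the top strand at positions 86–94; it acts as a reverse primer.
The 3' ends face each other across positions 9–94, giving an 86 bp product.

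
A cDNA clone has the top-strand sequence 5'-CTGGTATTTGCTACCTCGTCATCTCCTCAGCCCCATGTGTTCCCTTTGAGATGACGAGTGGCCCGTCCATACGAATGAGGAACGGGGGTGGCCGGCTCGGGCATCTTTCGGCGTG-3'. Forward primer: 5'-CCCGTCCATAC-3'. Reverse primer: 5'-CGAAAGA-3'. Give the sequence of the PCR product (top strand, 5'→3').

The forward primer matches the template at positions 62–72.
Taking the reverse complement of CGAAAGA gives TCTTTCG, found at positions 104–110 on the template; the primer anneals here to the top strand with its 3' end pointing upstream.
The product is the template from position 62 through 110 (49 bp).

5'-CCCGTCCATACGAATGAGGAACGGGGGTGGCCGGCTCGGGCATCTTTCG-3'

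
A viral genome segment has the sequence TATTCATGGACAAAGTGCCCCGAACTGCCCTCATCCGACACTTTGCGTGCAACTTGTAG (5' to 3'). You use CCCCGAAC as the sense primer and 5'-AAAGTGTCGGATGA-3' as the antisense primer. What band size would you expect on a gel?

Scanning the template, CCCCGAAC occurs at positions 18–25; this primer anneals to the bottom strand there with its 3' end pointing downstream.
The reverse primer's reverse complement is TCATCCGACACTTT, which matches the template at positions 31–44.
Amplicon spans positions 18–44: 27 bp.

27 bp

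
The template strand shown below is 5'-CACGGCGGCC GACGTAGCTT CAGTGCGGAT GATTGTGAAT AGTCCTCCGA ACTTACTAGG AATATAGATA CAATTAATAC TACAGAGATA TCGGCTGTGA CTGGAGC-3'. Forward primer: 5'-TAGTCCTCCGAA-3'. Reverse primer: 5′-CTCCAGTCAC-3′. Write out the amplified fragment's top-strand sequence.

5'-TAGTCCTCCGAACTTACTAGGAATATAGATACAATTAATACTACAGAGATATCGGCTGTGACTGGAG-3'

The forward primer matches the template at positions 40–51.
Taking the reverse complement of CTCCAGTCAC gives GTGACTGGAG, found at positions 97–106 on the template; the primer anneals here to the top strand with its 3' end pointing upstream.
The product is the template from position 40 through 106 (67 bp).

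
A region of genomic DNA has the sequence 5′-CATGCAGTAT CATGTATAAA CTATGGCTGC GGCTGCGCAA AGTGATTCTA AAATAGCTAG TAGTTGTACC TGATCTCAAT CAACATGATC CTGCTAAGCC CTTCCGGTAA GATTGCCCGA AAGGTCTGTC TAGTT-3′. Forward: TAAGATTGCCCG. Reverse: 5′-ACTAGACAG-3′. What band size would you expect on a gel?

27 bp

The forward primer matches the template at positions 108–119.
The reverse primer's reverse complement is CTGTCTAGT, which matches the template at positions 126–134.
Product length = (reverse-primer end) − (forward-primer start) + 1 = 134 − 108 + 1 = 27 bp.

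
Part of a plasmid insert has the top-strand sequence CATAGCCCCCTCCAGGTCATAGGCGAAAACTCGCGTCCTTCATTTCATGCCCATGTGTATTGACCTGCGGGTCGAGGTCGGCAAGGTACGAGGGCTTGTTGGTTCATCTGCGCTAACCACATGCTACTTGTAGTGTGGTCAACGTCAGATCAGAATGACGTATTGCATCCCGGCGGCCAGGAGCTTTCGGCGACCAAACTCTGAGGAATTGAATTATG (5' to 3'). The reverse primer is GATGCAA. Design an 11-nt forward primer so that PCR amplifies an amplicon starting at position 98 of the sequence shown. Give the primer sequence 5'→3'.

The reverse primer's reverse complement TTGCATC matches the template at positions 163–169; the product starts at position 98.
The forward primer is identical to the top strand over positions 98–108: GTTGGTTCATC.

5'-GTTGGTTCATC-3'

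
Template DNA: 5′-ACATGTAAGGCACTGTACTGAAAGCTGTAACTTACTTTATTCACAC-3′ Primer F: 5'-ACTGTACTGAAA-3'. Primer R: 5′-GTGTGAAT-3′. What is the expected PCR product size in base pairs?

Forward primer ACTGTACTGAAA is found on the top strand at positions 12–23.
Reverse complement of the reverse primer: ATTCACAC. This occurs on the top strand at positions 39–46.
The product runs from position 12 to position 46, so its length is 46 − 12 + 1 = 35 bp.

35 bp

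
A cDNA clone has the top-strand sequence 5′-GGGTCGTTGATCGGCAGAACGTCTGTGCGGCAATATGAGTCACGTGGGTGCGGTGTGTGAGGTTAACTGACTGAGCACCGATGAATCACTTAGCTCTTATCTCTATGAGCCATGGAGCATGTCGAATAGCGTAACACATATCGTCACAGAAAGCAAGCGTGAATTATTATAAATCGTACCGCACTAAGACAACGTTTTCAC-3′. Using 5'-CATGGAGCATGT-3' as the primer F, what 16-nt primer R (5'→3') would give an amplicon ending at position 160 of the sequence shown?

The forward primer binds at positions 111–122; the product's 3' end on the top strand is position 160.
The reverse primer anneals to the top strand over positions 145–160, i.e. to CACAGAAAGCAAGCGT.
Its sequence written 5'→3' is the reverse complement: ACGCTTGCTTTCTGTG.

5'-ACGCTTGCTTTCTGTG-3'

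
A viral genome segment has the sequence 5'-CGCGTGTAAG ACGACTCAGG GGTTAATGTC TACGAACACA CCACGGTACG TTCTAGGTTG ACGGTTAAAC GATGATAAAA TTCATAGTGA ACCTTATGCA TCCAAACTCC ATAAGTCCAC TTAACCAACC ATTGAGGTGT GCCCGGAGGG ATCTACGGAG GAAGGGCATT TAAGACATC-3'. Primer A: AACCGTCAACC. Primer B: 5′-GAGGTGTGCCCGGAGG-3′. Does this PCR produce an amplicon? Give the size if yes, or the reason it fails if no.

Primer A (AACCGTCAACC) has reverse complement GGTTGACGGTT, which matches the top strand at positions 56–66; primer A anneals to the top strand there with its 3' end pointing upstream toward position 56.
Primer B (GAGGTGTGCCCGGAGG) matches the top strand directly at positions 134–149; it anneals to the bottom strand with its 3' end pointing downstream toward position 149.
The 3' ends diverge (primer A extends toward position 1, primer B toward position 179), so the primers never converge on a shared product.

No product — the primers' 3' ends point away from each other.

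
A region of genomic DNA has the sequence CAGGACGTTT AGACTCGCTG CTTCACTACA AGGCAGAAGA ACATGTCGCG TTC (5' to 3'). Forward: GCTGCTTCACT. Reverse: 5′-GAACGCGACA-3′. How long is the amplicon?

37 bp

Scanning the template, GCTGCTTCACT occurs at positions 17–27; this primer anneals to the bottom strand there with its 3' end pointing downstream.
The reverse primer's reverse complement is TGTCGCGTTC, which matches the template at positions 44–53.
The product runs from position 17 to position 53, so its length is 53 − 17 + 1 = 37 bp.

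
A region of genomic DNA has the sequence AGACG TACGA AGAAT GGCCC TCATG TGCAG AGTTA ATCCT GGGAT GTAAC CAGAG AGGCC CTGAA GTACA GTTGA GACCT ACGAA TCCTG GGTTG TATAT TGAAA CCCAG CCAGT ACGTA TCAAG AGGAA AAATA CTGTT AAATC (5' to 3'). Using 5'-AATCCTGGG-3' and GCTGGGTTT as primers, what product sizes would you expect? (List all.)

The forward primer AATCCTGGG matches the top strand at positions 35–43, 84–92.
The reverse primer's reverse complement is AAACCCAGC, matching at positions 103–111.
Each forward site pairs with the reverse site to give a product ending at position 111: sizes 77, 28 bp.

77 bp, 28 bp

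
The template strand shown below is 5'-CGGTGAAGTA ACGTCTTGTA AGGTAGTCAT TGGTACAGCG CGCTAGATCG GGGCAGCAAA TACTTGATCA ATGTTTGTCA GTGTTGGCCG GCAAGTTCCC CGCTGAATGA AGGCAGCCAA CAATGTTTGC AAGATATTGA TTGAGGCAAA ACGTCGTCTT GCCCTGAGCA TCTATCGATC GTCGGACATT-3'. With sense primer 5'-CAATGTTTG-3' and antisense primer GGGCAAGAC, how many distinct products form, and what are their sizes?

The forward primer CAATGTTTG matches the top strand at positions 69–77, 121–129.
The reverse primer's reverse complement is GTCTTGCCC, matching at positions 156–164.
Each forward site pairs with the reverse site to give a product ending at position 164: sizes 96, 44 bp.

Two products: 96 bp, 44 bp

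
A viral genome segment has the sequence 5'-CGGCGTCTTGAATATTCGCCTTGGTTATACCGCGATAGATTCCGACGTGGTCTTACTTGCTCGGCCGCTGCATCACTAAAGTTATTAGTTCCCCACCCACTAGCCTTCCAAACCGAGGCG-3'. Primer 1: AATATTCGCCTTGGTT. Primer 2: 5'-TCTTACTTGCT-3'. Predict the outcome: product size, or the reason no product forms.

Primer 1 (AATATTCGCCTTGGTT) matches the top strand at positions 11–26 (3' end points downstream).
Primer 2 (TCTTACTTGCT) also matches the top strand directly, at positions 51–61 — its reverse complement AGCAAGTAAGA is not present.
Both primers anneal to the bottom strand with 3' ends pointing the same way, so neither can prime synthesis back toward the other.

No product — both primers anneal to the same strand and extend in the same direction.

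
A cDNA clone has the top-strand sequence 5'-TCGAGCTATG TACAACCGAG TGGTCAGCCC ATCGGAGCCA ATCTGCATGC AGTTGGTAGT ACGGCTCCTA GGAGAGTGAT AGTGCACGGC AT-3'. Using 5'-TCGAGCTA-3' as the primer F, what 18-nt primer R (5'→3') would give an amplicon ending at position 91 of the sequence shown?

5'-TGCCGTGCACTATCACTC-3'

The forward primer binds at positions 1–8; the product's 3' end on the top strand is position 91.
The reverse primer anneals to the top strand over positions 74–91, i.e. to GAGTGATAGTGCACGGCA.
Its sequence written 5'→3' is the reverse complement: TGCCGTGCACTATCACTC.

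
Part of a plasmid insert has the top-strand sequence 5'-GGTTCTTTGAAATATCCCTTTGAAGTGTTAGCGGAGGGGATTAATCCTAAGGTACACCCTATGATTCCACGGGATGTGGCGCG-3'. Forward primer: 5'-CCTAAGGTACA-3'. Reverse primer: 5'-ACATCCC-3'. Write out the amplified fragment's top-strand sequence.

5'-CCTAAGGTACACCCTATGATTCCACGGGATGT-3'

Scanning the template, CCTAAGGTACA occurs at positions 46–56; this primer anneals to the bottom strand there with its 3' end pointing downstream.
Taking the reverse complement of ACATCCC gives GGGATGT, found at positions 71–77 on the template; the primer anneals here to the top strand with its 3' end pointing upstream.
The product is the template from position 46 through 77 (32 bp).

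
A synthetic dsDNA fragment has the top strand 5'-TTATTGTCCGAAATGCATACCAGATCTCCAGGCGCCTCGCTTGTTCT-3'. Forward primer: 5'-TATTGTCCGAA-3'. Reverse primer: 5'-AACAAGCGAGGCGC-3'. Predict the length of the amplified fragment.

Scanning the template, TATTGTCCGAA occurs at positions 2–12; this primer anneals to the bottom strand there with its 3' end pointing downstream.
The reverse primer's reverse complement is GCGCCTCGCTTGTT, which matches the template at positions 32–45.
Amplicon spans positions 2–45: 44 bp.

44 bp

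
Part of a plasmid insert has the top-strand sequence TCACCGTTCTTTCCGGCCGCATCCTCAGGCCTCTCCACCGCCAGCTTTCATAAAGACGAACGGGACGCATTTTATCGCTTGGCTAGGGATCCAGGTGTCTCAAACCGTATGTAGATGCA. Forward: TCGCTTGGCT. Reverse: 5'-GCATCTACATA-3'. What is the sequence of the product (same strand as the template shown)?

The forward primer matches the template at positions 75–84.
Reverse complement of the reverse primer: TATGTAGATGC. This occurs on the top strand at positions 108–118.
The product is the template from position 75 through 118 (44 bp).

5'-TCGCTTGGCTAGGGATCCAGGTGTCTCAAACCGTATGTAGATGC-3'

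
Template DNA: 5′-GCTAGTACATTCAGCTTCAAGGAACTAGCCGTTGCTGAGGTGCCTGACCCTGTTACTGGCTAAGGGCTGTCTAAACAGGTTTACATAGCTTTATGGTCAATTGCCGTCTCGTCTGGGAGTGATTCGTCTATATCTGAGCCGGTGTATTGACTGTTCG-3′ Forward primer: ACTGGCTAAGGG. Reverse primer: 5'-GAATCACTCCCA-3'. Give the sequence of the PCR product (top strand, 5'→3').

5'-ACTGGCTAAGGGCTGTCTAAACAGGTTTACATAGCTTTATGGTCAATTGCCGTCTCGTCTGGGAGTGATTC-3'

Forward primer ACTGGCTAAGGG is found on the top strand at positions 55–66.
The reverse primer's reverse complement is TGGGAGTGATTC, which matches the template at positions 114–125.
The product is the template from position 55 through 125 (71 bp).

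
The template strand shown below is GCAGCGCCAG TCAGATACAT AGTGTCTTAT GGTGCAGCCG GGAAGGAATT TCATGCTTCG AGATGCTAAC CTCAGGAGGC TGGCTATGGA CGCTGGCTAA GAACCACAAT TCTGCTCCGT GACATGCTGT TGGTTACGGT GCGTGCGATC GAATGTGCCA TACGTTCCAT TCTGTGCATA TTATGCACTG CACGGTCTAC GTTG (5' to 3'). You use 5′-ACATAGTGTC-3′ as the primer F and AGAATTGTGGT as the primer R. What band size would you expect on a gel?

The forward primer matches the template at positions 17–26.
Reverse complement of the reverse primer: ACCACAATTCT. This occurs on the top strand at positions 103–113.
Product length = (reverse-primer end) − (forward-primer start) + 1 = 113 − 17 + 1 = 97 bp.

97 bp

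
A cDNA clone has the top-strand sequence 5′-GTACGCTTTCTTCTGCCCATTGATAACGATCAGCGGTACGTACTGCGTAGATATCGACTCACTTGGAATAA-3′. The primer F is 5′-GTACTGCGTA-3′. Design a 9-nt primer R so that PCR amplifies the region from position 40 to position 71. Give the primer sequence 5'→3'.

The product's 3' end on the top strand is position 71.
The reverse primer anneals to the top strand over positions 63–71, i.e. to TTGGAATAA.
Its sequence written 5'→3' is the reverse complement: TTATTCCAA.

5'-TTATTCCAA-3'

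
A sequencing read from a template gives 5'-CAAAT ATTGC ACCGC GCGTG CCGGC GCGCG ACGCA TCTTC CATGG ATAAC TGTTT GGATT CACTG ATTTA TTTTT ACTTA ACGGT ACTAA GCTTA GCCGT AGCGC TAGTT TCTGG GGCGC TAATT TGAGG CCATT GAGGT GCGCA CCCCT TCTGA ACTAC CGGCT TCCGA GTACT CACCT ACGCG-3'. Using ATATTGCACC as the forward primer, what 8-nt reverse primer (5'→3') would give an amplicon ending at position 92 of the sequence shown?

5'-GCTTAGTA-3'

The forward primer binds at positions 4–13; the product's 3' end on the top strand is position 92.
The reverse primer anneals to the top strand over positions 85–92, i.e. to TACTAAGC.
Its sequence written 5'→3' is the reverse complement: GCTTAGTA.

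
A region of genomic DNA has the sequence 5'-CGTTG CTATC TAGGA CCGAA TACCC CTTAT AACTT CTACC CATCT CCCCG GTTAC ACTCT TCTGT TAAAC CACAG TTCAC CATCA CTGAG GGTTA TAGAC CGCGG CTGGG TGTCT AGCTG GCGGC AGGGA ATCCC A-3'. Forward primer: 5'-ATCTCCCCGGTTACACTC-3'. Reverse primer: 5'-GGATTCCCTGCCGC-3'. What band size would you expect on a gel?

Scanning the template, ATCTCCCCGGTTACACTC occurs at positions 42–59; this primer anneals to the bottom strand there with its 3' end pointing downstream.
The reverse primer's reverse complement is GCGGCAGGGAATCC, which matches the template at positions 121–134.
Amplicon spans positions 42–134: 93 bp.

93 bp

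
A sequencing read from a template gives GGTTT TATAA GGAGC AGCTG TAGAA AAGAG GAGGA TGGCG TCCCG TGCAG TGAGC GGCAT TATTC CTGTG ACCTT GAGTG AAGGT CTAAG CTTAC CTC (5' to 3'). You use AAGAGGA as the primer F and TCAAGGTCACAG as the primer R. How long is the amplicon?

The forward primer matches the template at positions 26–32.
Taking the reverse complement of TCAAGGTCACAG gives CTGTGACCTTGA, found at positions 66–77 on the template; the primer anneals here to the top strand with its 3' end pointing upstream.
The product runs from position 26 to position 77, so its length is 77 − 26 + 1 = 52 bp.

52 bp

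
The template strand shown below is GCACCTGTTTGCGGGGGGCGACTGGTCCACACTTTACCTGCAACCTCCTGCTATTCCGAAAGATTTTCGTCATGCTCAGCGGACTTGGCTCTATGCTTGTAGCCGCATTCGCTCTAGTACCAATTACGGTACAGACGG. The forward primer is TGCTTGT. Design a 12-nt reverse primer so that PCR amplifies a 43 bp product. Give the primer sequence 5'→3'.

5'-GTCTGTACCGTA-3'

The forward primer binds at positions 94–100, so a 43 bp product ends at position 94 + 43 − 1 = 136.
The reverse primer anneals to the top strand over positions 125–136, i.e. to TACGGTACAGAC.
Its sequence written 5'→3' is the reverse complement: GTCTGTACCGTA.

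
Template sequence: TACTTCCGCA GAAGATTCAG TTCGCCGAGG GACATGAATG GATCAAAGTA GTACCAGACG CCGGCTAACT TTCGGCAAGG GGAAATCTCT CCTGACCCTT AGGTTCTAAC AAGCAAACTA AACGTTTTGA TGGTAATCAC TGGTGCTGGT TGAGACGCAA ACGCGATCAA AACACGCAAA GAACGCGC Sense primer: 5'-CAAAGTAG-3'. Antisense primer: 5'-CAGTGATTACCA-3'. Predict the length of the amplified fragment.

Scanning the template, CAAAGTAG occurs at positions 44–51; this primer anneals to the bottom strand there with its 3' end pointing downstream.
Reverse complement of the reverse primer: TGGTAATCACTG. This occurs on the top strand at positions 131–142.
Amplicon spans positions 44–142: 99 bp.

99 bp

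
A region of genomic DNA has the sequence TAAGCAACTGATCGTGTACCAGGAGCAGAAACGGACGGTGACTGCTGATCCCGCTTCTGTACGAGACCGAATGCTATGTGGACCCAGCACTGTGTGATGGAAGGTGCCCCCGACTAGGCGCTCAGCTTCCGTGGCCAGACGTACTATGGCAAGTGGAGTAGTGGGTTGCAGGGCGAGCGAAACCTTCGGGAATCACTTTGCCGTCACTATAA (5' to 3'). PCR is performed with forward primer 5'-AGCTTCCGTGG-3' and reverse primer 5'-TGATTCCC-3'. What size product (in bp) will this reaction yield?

72 bp

Forward primer AGCTTCCGTGG is found on the top strand at positions 124–134.
Reverse complement of the reverse primer: GGGAATCA. This occurs on the top strand at positions 188–195.
Amplicon spans positions 124–195: 72 bp.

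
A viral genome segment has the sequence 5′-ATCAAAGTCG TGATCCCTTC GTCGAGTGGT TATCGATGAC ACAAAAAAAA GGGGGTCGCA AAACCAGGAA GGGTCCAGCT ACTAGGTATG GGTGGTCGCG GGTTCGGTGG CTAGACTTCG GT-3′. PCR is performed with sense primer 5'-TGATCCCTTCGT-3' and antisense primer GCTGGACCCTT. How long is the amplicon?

Forward primer TGATCCCTTCGT is found on the top strand at positions 11–22.
Taking the reverse complement of GCTGGACCCTT gives AAGGGTCCAGC, found at positions 69–79 on the template; the primer anneals here to the top strand with its 3' end pointing upstream.
Product length = (reverse-primer end) − (forward-primer start) + 1 = 79 − 11 + 1 = 69 bp.

69 bp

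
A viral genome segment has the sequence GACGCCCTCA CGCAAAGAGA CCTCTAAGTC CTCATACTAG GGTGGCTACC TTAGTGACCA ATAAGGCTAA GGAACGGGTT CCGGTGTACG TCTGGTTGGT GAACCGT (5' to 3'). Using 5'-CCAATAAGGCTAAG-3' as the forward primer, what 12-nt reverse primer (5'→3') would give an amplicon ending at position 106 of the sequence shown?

5'-CGGTTCACCAAC-3'

The forward primer binds at positions 58–71; the product's 3' end on the top strand is position 106.
The reverse primer anneals to the top strand over positions 95–106, i.e. to GTTGGTGAACCG.
Its sequence written 5'→3' is the reverse complement: CGGTTCACCAAC.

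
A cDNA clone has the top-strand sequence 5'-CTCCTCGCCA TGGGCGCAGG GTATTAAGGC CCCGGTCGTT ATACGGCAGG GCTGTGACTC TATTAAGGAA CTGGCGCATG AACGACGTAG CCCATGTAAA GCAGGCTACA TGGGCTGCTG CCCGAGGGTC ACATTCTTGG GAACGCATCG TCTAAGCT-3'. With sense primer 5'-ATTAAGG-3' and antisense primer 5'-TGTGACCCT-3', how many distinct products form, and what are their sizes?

Two products: 111 bp, 72 bp

The forward primer ATTAAGG matches the top strand at positions 23–29, 62–68.
The reverse primer's reverse complement is AGGGTCACA, matching at positions 125–133.
Each forward site pairs with the reverse site to give a product ending at position 133: sizes 111, 72 bp.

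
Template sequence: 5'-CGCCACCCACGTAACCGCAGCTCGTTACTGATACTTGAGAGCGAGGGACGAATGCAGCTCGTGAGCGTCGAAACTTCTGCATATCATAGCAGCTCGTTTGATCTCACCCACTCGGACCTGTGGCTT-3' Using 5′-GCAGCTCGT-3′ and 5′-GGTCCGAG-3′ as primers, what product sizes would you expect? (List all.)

102 bp, 65 bp, 30 bp

The forward primer GCAGCTCGT matches the top strand at positions 17–25, 54–62, 89–97.
The reverse primer's reverse complement is CTCGGACC, matching at positions 111–118.
Each forward site pairs with the reverse site to give a product ending at position 118: sizes 102, 65, 30 bp.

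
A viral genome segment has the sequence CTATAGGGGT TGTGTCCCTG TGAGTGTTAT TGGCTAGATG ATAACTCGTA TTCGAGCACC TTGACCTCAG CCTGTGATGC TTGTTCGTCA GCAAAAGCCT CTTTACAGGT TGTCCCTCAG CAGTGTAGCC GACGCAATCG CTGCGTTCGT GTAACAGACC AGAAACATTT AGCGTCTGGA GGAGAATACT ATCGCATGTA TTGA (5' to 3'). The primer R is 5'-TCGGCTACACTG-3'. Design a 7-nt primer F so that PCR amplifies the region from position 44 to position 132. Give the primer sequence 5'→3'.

5'-ACTCGTA-3'

The reverse primer's reverse complement CAGTGTAGCCGA matches the template at positions 121–132; the product starts at position 44.
The forward primer is identical to the top strand over positions 44–50: ACTCGTA.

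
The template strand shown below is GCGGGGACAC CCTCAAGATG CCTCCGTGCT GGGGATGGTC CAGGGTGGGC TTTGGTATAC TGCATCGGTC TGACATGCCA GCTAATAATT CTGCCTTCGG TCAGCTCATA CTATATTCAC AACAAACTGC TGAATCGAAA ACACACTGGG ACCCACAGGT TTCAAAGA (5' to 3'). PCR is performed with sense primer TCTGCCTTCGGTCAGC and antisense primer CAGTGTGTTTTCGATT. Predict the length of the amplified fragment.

Scanning the template, TCTGCCTTCGGTCAGC occurs at positions 90–105; this primer anneals to the bottom strand there with its 3' end pointing downstream.
Reverse complement of the reverse primer: AATCGAAAACACACTG. This occurs on the top strand at positions 133–148.
Product length = (reverse-primer end) − (forward-primer start) + 1 = 148 − 90 + 1 = 59 bp.

59 bp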